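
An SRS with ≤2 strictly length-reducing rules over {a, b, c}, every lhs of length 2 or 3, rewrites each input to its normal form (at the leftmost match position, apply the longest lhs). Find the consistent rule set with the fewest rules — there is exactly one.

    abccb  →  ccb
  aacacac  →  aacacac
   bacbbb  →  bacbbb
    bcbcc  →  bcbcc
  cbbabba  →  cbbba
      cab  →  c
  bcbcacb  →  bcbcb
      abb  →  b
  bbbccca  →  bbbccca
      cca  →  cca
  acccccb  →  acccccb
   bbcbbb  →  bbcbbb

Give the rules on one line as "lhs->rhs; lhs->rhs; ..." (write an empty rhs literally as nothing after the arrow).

ab->; bca->b

  | abccb => ccb
  | aacacac
  | bacbbb
  | bcbcc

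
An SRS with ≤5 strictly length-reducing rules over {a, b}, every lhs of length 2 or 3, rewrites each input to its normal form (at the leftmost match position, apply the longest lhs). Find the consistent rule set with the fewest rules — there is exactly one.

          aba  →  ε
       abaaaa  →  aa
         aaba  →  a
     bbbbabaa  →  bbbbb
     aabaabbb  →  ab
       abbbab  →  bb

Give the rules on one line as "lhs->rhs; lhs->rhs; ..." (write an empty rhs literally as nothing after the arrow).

aaa->aa; aba->; abb->; ba->b

  | aba => ε
  | abaaaa => aaa => aa
  | aaba => a
  | bbbbabaa => bbbbbaa => bbbbba => bbbbb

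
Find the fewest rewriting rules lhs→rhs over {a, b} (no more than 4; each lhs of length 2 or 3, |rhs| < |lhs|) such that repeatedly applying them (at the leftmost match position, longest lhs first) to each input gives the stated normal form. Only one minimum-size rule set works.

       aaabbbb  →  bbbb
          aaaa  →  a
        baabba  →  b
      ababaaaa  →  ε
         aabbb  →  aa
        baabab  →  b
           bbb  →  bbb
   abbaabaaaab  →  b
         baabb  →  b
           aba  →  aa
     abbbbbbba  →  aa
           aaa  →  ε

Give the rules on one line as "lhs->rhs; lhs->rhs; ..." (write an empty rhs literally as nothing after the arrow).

aaa->; ab->a; ba->b; bab->ba

  | aaabbbb => bbbb
  | aaaa => a
  | baabba => babba => baba => baa => ba => b
  | ababaaaa => aabaaaa => aaaaaa => aaa => ε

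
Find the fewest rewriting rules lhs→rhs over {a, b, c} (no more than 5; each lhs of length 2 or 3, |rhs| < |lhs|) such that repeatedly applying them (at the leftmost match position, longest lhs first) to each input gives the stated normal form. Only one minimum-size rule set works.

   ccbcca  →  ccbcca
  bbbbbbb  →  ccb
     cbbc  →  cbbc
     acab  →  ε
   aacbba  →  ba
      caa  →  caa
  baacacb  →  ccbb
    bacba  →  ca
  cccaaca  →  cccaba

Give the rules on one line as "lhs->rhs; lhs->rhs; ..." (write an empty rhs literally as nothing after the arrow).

  | ccbcca
  | bbbbbbb => cbbbb => ccb
  | cbbc
  | acab => bab => ε

ac->b; baa->c; bab->; bbb->c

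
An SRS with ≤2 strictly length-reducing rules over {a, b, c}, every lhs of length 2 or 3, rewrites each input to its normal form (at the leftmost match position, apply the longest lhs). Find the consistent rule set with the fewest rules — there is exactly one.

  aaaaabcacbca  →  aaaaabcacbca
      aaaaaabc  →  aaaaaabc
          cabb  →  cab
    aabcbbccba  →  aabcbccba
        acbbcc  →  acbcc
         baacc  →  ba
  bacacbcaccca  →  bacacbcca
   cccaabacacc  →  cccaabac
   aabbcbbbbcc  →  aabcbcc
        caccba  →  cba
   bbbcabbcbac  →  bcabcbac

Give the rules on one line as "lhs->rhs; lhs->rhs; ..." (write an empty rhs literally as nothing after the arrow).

acc->; bb->b

  | aaaaabcacbca
  | aaaaaabc
  | cabb => cab
  | aabcbbccba => aabcbccba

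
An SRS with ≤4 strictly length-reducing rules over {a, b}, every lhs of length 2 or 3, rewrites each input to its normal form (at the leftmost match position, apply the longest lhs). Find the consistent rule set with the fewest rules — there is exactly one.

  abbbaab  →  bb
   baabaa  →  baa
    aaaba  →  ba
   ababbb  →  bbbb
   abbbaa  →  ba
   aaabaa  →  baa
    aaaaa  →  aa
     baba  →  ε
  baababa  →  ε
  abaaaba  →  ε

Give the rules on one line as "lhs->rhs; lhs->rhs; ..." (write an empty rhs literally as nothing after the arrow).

  | abbbaab => bbbaab => bab => bb
  | baabaa => baa
  | aaaba => ba
  | ababbb => babbb => bbbb

aaa->; aab->; ab->b; bba->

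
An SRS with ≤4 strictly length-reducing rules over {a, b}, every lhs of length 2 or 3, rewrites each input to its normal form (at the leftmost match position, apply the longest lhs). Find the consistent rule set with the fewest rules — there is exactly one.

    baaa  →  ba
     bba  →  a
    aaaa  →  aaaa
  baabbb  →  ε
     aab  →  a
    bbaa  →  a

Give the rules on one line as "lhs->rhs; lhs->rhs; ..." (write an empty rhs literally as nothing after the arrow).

ab->; baa->ba; bb->a; bba->bb

  | baaa => baa => ba
  | bba => bb => a
  | aaaa
  | baabbb => babbb => bbb => ab => ε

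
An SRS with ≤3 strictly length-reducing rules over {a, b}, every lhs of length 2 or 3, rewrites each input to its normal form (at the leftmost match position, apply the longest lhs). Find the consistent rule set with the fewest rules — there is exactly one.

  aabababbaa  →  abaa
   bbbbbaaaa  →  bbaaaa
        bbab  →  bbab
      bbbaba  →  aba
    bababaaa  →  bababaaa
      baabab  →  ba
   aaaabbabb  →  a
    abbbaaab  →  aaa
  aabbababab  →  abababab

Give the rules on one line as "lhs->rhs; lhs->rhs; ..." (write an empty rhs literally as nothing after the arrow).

aab->a; bbb->

  | aabababbaa => aababbaa => aabbaa => abaa
  | bbbbbaaaa => bbaaaa
  | bbab
  | bbbaba => aba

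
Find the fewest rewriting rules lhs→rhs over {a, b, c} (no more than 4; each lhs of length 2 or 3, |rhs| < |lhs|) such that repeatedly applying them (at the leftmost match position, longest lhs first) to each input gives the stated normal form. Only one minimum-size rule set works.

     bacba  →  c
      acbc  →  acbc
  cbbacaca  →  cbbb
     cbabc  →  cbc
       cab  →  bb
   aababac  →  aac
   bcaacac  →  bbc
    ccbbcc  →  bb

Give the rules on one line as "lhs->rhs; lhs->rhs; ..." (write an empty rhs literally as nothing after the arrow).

  | bacba => cba => c
  | acbc
  | cbbacaca => cbcaca => cbbca => cbbb
  | cbabc => cbc

ba->; ca->b; cc->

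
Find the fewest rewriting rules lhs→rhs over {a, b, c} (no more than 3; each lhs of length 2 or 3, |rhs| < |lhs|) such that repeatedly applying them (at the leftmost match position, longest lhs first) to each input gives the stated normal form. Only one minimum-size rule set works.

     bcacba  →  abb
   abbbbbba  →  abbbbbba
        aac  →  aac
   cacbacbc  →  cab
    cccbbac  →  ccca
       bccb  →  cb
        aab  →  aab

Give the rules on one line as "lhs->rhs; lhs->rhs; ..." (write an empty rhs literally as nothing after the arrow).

  | bcacba => acba => abb
  | abbbbbba
  | aac
  | cacbacbc => cabbcbc => cabbc => cab

bac->ca; bc->; cba->bb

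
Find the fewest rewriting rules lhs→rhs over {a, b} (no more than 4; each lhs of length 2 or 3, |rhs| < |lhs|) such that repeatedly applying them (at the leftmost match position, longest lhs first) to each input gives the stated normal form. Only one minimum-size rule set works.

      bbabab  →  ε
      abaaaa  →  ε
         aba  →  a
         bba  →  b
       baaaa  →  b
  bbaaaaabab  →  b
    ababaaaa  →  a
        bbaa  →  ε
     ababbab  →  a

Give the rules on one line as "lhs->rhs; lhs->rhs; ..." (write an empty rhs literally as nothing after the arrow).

  | bbabab => bab => ε
  | abaaaa => aaaa => ba => ε
  | aba => a
  | bba => b

aaa->b; ba->; bab->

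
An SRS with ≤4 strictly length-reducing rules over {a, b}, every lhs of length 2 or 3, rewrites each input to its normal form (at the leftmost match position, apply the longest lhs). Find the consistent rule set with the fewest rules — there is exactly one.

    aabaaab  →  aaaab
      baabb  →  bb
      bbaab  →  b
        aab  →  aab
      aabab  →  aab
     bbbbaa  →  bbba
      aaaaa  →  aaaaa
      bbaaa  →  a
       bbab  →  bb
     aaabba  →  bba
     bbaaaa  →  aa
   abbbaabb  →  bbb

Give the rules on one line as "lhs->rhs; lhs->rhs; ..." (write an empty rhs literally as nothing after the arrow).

abb->bb; baa->a; bab->b

  | aabaaab => aaaab
  | baabb => abb => bb
  | bbaab => bab => b
  | aab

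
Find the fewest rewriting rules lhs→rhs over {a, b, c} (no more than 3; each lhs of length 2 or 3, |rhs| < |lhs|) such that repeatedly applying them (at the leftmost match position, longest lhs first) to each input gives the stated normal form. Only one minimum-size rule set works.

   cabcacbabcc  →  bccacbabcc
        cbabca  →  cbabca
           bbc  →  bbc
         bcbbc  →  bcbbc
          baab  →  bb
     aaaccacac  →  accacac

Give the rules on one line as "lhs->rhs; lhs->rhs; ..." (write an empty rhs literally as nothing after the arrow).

  | cabcacbabcc => bccacbabcc
  | cbabca
  | bbc
  | bcbbc

aa->; cab->bc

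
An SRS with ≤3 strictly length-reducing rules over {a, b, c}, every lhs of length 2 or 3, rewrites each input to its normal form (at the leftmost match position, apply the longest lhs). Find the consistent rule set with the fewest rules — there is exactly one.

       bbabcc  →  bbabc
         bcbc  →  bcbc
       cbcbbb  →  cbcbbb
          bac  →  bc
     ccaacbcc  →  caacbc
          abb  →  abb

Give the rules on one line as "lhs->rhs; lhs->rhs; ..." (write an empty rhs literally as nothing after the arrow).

bac->bc; cc->c

  | bbabcc => bbabc
  | bcbc
  | cbcbbb
  | bac => bc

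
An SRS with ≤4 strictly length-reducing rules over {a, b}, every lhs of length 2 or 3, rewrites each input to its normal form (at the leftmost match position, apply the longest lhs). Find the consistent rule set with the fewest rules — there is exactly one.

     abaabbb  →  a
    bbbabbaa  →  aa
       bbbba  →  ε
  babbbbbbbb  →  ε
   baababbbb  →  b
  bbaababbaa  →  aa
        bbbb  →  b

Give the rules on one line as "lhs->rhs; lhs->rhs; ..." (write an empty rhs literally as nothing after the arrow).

ab->b; ba->; bb->; bbb->a

  | abaabbb => baabbb => abbb => bbb => a
  | bbbabbaa => aabbaa => abbaa => bbaa => aa
  | bbbba => aba => ba => ε
  | babbbbbbbb => bbbbbbbb => abbbbb => bbbbb => abb => bb => ε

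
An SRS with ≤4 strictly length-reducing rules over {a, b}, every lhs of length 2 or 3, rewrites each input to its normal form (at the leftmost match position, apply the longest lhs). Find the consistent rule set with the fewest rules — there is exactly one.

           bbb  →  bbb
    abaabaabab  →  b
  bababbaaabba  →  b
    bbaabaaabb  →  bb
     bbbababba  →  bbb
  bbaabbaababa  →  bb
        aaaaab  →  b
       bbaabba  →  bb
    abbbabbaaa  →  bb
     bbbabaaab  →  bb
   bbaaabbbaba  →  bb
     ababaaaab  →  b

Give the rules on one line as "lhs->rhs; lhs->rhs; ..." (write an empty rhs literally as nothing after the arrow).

ab->b; ba->; baa->

  | bbb
  | abaabaabab => baabaabab => baabab => bab => b
  | bababbaaabba => babbaaabba => bbaaabba => babba => bba => b
  | bbaabaaabb => bbaaabb => babb => bb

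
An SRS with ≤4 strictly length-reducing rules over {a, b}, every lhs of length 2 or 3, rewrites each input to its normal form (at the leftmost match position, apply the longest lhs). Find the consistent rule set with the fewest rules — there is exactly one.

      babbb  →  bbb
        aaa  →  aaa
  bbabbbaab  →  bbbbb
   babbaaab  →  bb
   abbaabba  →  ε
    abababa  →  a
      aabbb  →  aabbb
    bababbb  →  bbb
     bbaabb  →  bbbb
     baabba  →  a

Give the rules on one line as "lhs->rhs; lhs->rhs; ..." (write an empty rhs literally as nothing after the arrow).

aba->; ba->a; baa->b; bab->b

  | babbb => bbb
  | aaa
  | bbabbbaab => bbbbaab => bbbbb
  | babbaaab => bbaaab => bbab => bb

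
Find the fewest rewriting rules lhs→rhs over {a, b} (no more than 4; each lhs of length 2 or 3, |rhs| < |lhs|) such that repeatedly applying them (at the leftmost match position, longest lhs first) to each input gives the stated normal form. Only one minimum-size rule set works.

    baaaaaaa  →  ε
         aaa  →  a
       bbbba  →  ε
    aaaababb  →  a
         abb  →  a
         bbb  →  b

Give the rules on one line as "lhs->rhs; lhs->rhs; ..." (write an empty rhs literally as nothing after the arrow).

aa->; ab->b; ba->; bb->a

  | baaaaaaa => aaaaaa => aaaa => aa => ε
  | aaa => a
  | bbbba => abba => bba => aa => ε
  | aaaababb => aababb => babb => bb => a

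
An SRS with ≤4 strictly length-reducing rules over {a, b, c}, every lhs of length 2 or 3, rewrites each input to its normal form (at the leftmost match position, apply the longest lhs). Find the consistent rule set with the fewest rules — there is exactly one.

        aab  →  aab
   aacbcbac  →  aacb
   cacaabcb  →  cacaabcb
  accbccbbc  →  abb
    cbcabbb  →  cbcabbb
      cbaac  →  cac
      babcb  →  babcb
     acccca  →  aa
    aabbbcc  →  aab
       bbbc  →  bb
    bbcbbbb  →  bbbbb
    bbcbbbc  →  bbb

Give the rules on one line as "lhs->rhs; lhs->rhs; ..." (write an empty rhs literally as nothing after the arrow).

bbc->b; cba->c; cc->

  | aab
  | aacbcbac => aacbcc => aacb
  | cacaabcb
  | accbccbbc => abccbbc => abbbc => abb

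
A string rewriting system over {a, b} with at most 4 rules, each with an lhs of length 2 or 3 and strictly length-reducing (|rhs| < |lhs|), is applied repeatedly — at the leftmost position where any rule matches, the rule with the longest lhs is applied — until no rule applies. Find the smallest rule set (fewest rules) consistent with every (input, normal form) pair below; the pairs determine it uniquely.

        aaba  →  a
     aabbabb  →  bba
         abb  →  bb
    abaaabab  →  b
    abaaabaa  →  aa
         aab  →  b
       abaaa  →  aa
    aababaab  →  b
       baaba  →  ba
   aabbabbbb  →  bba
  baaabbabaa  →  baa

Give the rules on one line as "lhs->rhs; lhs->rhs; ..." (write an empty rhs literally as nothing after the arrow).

ab->b; aba->; bab->ba

  | aaba => a
  | aabbabb => abbabb => bbabb => bbab => bba
  | abb => bb
  | abaaabab => aabab => ab => b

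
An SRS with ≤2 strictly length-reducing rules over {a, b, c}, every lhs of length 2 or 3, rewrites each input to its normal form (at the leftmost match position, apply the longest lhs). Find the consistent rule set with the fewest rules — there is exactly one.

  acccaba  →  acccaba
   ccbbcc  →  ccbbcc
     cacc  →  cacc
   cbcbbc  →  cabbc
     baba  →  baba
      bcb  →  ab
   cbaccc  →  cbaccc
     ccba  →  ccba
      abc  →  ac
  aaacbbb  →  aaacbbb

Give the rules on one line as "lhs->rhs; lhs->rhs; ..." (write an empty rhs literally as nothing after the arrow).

  | acccaba
  | ccbbcc
  | cacc
  | cbcbbc => cabbc

abc->ac; bcb->ab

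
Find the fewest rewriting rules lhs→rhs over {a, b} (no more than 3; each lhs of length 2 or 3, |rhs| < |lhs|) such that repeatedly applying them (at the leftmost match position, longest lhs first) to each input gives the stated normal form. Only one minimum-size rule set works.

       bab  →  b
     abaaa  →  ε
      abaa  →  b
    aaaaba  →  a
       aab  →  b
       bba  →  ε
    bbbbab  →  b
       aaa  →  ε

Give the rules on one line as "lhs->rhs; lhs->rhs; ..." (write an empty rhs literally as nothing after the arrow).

  | bab => b
  | abaaa => aaa => ba => ε
  | abaa => aa => b
  | aaaaba => baaba => aba => a

aa->b; ba->; bb->b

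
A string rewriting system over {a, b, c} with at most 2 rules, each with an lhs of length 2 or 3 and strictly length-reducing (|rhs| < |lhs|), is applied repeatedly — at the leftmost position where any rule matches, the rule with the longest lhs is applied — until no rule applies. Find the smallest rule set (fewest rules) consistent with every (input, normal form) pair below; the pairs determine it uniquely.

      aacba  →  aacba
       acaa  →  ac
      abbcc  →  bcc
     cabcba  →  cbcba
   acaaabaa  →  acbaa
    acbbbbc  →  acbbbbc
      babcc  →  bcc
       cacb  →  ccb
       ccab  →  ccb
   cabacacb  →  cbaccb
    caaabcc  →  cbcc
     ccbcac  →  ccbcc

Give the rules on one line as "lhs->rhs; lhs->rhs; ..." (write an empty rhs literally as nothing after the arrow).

  | aacba
  | acaa => aca => ac
  | abbcc => bcc
  | cabcba => cbcba

ab->; ca->c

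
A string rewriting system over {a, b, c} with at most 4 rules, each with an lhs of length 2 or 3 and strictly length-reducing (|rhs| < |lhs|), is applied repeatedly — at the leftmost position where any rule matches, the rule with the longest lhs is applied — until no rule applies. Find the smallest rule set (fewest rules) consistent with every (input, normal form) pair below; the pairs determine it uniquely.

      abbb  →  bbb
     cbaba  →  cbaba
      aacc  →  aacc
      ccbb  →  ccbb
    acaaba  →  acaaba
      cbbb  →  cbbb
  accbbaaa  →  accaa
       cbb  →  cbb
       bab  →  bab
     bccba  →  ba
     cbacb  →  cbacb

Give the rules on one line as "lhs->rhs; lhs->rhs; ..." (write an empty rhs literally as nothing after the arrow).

  | abbb => bbb
  | cbaba
  | aacc
  | ccbb

abb->bb; bba->; bcc->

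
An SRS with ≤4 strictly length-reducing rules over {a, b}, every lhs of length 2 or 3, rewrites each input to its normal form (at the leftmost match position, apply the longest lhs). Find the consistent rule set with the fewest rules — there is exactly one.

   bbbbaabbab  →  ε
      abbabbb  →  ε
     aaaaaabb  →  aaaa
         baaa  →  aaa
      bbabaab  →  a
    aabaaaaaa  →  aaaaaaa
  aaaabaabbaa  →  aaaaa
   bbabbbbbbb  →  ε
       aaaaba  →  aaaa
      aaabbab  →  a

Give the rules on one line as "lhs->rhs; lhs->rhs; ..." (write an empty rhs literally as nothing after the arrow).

  | bbbbaabbab => bbaabbab => aabbab => abab => ab => ε
  | abbabbb => babbb => abbb => bb => ε
  | aaaaaabb => aaaaab => aaaa
  | baaa => aaa

ab->; ba->a; bb->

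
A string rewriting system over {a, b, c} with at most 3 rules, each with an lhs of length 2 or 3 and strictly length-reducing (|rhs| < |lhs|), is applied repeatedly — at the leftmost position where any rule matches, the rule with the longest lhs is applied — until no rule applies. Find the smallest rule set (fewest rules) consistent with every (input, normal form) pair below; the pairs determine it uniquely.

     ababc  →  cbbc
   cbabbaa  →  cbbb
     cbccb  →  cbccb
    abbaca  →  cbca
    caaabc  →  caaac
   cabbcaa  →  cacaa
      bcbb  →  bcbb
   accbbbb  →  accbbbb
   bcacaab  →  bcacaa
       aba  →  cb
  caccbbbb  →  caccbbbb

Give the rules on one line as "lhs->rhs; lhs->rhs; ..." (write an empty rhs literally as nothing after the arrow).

ab->a; aba->cb; ba->b

  | ababc => cbbc
  | cbabbaa => cbbbaa => cbbba => cbbb
  | cbccb
  | abbaca => abaca => cbca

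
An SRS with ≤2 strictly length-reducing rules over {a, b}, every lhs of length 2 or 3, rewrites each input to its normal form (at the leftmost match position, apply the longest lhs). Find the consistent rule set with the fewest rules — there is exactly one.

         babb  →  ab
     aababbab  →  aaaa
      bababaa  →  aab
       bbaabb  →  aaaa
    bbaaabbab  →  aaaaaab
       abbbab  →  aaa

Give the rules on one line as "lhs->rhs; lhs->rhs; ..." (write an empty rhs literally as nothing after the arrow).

ba->b; bb->a

  | babb => bbb => ab
  | aababbab => aabbbab => aaabab => aaabb => aaaa
  | bababaa => bbabaa => aabaa => aaba => aab
  | bbaabb => aaabb => aaaa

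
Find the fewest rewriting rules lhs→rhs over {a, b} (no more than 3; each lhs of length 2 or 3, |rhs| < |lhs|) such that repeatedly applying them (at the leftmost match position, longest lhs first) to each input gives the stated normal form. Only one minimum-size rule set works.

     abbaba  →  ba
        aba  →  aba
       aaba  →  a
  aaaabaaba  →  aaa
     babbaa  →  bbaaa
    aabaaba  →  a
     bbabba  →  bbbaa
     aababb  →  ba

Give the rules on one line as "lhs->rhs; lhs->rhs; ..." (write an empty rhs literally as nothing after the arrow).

aab->; abb->ba

  | abbaba => baaba => ba
  | aba
  | aaba => a
  | aaaabaaba => aaaaba => aaa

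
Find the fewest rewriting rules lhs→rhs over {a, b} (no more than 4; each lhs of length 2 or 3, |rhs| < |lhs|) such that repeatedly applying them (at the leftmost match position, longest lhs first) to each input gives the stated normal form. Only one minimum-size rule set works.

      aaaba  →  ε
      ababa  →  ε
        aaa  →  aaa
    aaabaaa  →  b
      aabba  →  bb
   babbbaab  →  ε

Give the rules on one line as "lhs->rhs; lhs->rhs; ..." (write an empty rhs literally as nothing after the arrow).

ab->; aba->bb; ba->; bbb->b

  | aaaba => aabb => ab => ε
  | ababa => bbba => ba => ε
  | aaa
  | aaabaaa => aabbaa => abaa => bba => b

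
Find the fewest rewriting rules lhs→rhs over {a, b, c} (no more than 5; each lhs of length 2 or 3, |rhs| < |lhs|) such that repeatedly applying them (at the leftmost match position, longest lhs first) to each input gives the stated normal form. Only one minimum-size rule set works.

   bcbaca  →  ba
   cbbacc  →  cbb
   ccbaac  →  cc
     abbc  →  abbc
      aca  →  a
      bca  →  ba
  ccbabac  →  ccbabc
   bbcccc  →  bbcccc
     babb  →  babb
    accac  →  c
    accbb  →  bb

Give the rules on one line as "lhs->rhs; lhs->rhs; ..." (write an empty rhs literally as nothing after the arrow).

  | bcbaca => bcbca => bca => ba
  | cbbacc => cbb
  | ccbaac => ccbac => ccbc => cc
  | abbc

ac->c; acc->; ca->a; cbc->c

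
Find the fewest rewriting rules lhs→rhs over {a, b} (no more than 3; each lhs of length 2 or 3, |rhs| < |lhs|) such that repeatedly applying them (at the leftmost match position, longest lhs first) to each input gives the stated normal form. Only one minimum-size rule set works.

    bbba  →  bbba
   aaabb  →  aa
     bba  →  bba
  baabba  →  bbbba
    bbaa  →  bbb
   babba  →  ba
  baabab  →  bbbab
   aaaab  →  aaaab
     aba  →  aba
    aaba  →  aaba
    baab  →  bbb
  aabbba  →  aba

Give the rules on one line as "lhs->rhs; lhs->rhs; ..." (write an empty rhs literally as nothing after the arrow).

abb->; baa->bb

  | bbba
  | aaabb => aa
  | bba
  | baabba => bbbba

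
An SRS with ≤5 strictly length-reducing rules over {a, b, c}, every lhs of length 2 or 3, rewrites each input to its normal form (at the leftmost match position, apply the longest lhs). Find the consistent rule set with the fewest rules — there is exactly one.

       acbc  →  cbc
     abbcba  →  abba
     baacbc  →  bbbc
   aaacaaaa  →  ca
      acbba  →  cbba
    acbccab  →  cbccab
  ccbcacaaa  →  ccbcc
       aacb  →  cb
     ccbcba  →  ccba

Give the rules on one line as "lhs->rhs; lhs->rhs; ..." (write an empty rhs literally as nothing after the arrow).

  | acbc => cbc
  | abbcba => abba
  | baacbc => bacbc => bbbc
  | aaacaaaa => caaaa => ca

aaa->; ac->c; bac->bb; bcb->b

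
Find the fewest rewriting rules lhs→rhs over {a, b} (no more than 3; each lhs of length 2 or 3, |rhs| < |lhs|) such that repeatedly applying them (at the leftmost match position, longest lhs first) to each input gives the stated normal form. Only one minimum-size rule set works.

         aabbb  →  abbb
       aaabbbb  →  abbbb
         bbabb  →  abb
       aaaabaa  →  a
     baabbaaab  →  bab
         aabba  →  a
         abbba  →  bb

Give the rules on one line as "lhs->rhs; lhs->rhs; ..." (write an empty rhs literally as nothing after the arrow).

aa->a; aba->bb; bba->a

  | aabbb => abbb
  | aaabbbb => aabbbb => abbbb
  | bbabb => abb
  | aaaabaa => aaabaa => aabaa => abaa => bba => a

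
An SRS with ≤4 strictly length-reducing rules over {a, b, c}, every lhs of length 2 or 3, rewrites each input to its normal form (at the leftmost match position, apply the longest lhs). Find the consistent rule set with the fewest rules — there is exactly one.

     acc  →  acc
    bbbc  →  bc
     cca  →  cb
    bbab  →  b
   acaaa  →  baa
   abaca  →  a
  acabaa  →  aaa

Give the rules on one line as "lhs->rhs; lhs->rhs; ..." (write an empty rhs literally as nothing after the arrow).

ab->b; bb->a; ca->b

  | acc
  | bbbc => abc => bc
  | cca => cb
  | bbab => aab => ab => b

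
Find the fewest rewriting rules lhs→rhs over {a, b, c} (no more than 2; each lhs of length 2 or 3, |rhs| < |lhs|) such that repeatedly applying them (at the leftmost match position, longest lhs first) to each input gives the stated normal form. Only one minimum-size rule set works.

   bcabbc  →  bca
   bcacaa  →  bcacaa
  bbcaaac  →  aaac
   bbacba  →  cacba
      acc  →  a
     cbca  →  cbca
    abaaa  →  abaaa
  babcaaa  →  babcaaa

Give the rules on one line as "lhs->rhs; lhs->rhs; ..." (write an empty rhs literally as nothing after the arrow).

bb->c; cc->

  | bcabbc => bcacc => bca
  | bcacaa
  | bbcaaac => ccaaac => aaac
  | bbacba => cacba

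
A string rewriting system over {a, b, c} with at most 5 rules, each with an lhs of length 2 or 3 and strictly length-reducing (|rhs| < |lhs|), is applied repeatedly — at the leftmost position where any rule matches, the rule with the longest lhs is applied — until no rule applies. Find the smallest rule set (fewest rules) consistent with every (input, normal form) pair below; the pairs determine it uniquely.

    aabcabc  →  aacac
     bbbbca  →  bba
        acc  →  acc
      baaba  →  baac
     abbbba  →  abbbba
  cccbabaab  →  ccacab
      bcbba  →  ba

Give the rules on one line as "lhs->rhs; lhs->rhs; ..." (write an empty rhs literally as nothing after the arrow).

aba->ac; bbc->; bc->c; cb->

  | aabcabc => aacabc => aacac
  | bbbbca => bba
  | acc
  | baaba => baac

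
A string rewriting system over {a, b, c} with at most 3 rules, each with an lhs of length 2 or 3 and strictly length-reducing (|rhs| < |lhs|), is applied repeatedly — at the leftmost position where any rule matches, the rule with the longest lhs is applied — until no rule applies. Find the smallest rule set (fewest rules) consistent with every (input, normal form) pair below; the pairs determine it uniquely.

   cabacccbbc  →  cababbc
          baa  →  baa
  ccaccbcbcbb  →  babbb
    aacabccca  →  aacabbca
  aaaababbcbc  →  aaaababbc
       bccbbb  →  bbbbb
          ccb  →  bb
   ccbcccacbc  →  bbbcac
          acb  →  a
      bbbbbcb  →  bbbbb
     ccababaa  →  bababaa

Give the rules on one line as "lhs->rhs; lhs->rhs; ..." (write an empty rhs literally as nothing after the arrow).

  | cabacccbbc => cababcbbc => cababbc
  | baa
  | ccaccbcbcbb => baccbcbcbb => babbcbcbb => babbcbb => babbb
  | aacabccca => aacabbca

cb->; cc->b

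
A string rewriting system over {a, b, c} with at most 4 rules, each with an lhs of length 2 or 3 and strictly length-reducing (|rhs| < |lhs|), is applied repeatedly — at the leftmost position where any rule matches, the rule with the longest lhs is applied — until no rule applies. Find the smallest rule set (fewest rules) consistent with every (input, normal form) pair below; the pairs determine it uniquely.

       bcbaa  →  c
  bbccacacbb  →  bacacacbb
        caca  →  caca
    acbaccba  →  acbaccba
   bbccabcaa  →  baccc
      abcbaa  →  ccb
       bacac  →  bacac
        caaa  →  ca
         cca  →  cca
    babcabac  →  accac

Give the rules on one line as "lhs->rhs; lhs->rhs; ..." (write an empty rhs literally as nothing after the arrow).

  | bcbaa => abaa => caa => c
  | bbccacacbb => bacacacbb
  | caca
  | acbaccba

aa->; ab->c; bc->a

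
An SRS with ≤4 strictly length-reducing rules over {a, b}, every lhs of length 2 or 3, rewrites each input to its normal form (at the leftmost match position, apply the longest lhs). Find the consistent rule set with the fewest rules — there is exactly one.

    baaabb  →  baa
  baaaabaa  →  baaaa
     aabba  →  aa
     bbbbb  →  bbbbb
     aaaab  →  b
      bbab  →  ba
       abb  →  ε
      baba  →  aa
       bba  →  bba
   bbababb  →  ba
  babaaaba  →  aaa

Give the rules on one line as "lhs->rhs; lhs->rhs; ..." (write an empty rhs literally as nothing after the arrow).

ab->b; aba->; abb->; bab->a

  | baaabb => baa
  | baaaabaa => baaaa
  | aabba => aa
  | bbbbb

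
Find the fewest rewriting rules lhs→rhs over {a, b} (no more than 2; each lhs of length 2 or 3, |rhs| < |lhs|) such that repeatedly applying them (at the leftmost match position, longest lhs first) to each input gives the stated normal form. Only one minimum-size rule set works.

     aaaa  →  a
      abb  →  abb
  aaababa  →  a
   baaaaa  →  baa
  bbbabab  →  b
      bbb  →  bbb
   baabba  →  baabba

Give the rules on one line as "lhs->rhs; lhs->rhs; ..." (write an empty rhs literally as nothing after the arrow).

  | aaaa => a
  | abb
  | aaababa => baba => a
  | baaaaa => baa

aaa->; bab->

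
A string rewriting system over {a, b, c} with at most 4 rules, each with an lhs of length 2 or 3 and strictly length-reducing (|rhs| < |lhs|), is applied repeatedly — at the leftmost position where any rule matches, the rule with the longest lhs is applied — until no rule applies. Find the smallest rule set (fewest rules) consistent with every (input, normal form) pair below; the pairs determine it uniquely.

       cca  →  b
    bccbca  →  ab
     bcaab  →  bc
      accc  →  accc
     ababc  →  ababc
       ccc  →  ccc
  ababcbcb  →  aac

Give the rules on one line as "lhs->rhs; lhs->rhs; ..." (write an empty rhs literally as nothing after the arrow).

aab->bc; bb->a; ca->b; cb->b

  | cca => cb => b
  | bccbca => bcbca => bbca => aca => ab
  | bcaab => bbab => aab => bc
  | accc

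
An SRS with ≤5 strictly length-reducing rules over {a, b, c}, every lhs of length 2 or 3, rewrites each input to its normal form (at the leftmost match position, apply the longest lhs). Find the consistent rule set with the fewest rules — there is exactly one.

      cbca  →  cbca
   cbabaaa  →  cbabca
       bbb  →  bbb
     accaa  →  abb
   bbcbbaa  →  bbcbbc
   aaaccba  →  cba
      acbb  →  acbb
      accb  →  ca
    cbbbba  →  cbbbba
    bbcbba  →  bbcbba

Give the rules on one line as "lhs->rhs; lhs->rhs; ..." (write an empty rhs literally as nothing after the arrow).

  | cbca
  | cbabaaa => cbabca
  | bbb
  | accaa => accc => abb

aa->c; cac->; ccb->aa; ccc->bb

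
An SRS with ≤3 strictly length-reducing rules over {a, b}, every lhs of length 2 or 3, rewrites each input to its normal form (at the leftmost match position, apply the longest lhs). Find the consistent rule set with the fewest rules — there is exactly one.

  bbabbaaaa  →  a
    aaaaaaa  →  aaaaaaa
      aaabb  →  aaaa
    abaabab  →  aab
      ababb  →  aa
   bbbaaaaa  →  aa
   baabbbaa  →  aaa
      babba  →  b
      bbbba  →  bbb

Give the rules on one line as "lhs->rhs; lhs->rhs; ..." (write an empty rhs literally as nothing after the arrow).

abb->aa; ba->

  | bbabbaaaa => bbbaaaa => bbaaa => baa => a
  | aaaaaaa
  | aaabb => aaaa
  | abaabab => aabab => aab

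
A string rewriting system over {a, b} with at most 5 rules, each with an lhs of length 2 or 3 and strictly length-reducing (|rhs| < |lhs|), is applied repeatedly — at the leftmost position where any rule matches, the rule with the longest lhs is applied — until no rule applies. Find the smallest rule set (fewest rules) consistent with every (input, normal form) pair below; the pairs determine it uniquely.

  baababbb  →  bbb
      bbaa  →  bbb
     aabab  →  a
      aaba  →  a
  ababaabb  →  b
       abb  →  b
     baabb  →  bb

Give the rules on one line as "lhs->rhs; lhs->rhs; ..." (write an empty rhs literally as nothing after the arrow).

  | baababbb => babbb => bbb
  | bbaa => bbb
  | aabab => ab => a
  | aaba => a

aa->b; aab->; ab->a; abb->b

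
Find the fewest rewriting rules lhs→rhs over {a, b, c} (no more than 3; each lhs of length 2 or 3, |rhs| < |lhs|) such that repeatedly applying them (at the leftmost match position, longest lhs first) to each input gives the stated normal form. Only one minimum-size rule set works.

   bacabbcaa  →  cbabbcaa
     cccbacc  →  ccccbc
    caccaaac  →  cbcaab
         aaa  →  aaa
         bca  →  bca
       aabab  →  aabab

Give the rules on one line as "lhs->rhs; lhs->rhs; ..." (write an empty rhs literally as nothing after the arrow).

ac->b; bac->cb

  | bacabbcaa => cbabbcaa
  | cccbacc => ccccbc
  | caccaaac => cbcaaac => cbcaab
  | aaa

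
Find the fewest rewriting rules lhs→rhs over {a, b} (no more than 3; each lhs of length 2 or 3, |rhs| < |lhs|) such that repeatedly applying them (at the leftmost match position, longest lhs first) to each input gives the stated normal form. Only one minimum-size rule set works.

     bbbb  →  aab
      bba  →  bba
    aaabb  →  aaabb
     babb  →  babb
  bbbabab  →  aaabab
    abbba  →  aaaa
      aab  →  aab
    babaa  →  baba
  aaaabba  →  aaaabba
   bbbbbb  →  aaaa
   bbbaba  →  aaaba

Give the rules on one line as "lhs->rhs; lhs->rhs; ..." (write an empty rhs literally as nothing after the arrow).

baa->ba; bbb->aa

  | bbbb => aab
  | bba
  | aaabb
  | babb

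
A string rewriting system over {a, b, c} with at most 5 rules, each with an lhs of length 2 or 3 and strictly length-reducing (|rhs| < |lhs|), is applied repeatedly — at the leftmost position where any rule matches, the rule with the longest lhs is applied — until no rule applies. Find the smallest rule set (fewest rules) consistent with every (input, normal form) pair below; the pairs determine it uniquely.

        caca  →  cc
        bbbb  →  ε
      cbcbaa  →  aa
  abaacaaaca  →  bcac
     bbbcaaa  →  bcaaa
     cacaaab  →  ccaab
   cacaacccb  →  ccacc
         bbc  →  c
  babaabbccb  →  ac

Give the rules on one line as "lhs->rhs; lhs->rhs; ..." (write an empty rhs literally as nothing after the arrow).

  | caca => cc
  | bbbb => bb => ε
  | cbcbaa => cbaa => aa
  | abaacaaaca => bacaaaca => bcaaca => bcac

aba->b; aca->c; bb->; cb->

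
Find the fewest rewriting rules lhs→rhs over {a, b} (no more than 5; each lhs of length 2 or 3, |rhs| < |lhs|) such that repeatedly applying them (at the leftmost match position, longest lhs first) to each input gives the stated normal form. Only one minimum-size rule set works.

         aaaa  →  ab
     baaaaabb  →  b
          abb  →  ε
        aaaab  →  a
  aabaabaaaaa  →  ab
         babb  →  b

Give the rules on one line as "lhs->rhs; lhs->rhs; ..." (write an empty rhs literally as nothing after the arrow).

  | aaaa => aba => ab
  | baaaaabb => baaaabb => baaabb => baabb => babb => b
  | abb => ε
  | aaaab => abab => a

aaa->ab; abb->; ba->b; bab->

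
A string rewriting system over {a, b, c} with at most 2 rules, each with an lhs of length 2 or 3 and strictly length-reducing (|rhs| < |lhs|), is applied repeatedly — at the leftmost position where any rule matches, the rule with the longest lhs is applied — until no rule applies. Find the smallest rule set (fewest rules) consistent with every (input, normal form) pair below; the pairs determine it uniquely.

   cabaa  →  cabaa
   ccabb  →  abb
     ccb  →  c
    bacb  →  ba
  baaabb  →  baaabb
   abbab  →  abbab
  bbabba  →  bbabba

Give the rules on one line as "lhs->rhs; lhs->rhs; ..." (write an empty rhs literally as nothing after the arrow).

cb->; cca->a

  | cabaa
  | ccabb => abb
  | ccb => c
  | bacb => ba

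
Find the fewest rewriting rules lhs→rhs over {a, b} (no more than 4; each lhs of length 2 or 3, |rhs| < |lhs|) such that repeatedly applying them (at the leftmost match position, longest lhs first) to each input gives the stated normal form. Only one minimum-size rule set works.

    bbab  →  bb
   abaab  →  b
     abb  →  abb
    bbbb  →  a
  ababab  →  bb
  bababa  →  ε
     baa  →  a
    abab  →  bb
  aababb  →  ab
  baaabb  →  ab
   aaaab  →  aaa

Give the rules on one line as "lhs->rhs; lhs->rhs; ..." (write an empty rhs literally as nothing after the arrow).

aab->a; aba->b; ba->; bbb->aa

  | bbab => bb
  | abaab => bab => b
  | abb
  | bbbb => aab => a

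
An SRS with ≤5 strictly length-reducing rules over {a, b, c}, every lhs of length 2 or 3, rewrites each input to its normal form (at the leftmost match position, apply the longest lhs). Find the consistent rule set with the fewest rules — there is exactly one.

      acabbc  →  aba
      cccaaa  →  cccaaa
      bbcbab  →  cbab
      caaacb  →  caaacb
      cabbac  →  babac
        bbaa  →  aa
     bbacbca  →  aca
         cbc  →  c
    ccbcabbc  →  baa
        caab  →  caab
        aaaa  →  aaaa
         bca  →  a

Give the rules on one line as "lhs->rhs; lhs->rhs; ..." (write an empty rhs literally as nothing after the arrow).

bb->; bc->; cab->ba; ccb->ca

  | acabbc => ababc => aba
  | cccaaa
  | bbcbab => cbab
  | caaacb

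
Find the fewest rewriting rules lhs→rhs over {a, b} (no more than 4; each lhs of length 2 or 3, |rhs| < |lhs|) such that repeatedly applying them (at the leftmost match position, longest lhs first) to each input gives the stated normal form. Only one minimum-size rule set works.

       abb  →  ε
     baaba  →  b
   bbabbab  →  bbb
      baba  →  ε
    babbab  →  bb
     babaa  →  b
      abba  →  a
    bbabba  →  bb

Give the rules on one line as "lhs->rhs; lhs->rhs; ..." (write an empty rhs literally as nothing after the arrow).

  | abb => ε
  | baaba => bba => b
  | bbabbab => bbbab => bbb
  | baba => ba => ε

abb->; ba->; baa->b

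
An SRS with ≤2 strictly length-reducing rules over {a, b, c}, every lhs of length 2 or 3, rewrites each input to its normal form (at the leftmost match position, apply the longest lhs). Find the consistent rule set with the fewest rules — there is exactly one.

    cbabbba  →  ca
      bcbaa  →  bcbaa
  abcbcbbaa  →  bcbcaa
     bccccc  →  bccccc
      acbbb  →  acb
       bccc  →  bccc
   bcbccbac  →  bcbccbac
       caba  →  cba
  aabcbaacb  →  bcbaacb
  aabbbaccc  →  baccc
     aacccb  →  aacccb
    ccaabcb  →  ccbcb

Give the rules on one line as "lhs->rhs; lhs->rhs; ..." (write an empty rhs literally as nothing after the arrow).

ab->b; bb->

  | cbabbba => cbbbba => cbba => ca
  | bcbaa
  | abcbcbbaa => bcbcbbaa => bcbcaa
  | bccccc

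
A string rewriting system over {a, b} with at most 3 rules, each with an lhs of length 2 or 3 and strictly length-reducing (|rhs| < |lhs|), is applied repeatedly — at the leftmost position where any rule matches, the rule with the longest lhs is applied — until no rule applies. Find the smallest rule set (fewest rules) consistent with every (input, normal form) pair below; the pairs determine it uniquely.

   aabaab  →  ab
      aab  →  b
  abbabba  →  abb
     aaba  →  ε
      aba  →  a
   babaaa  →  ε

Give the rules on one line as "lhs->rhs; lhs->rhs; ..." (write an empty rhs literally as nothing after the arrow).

aa->; ba->

  | aabaab => baab => ab
  | aab => b
  | abbabba => abbba => abb
  | aaba => ba => ε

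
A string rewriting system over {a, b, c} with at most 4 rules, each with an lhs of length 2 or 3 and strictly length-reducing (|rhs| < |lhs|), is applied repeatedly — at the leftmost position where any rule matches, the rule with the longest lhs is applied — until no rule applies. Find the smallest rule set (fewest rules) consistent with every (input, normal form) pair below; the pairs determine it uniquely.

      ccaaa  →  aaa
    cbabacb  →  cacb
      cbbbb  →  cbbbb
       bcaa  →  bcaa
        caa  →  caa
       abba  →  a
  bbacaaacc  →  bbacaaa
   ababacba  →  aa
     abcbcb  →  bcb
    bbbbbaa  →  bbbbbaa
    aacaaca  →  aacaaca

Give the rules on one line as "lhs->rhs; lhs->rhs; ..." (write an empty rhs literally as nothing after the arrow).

  | ccaaa => aaa
  | cbabacb => abacb => cacb
  | cbbbb
  | bcaa

ab->c; cba->a; cc->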